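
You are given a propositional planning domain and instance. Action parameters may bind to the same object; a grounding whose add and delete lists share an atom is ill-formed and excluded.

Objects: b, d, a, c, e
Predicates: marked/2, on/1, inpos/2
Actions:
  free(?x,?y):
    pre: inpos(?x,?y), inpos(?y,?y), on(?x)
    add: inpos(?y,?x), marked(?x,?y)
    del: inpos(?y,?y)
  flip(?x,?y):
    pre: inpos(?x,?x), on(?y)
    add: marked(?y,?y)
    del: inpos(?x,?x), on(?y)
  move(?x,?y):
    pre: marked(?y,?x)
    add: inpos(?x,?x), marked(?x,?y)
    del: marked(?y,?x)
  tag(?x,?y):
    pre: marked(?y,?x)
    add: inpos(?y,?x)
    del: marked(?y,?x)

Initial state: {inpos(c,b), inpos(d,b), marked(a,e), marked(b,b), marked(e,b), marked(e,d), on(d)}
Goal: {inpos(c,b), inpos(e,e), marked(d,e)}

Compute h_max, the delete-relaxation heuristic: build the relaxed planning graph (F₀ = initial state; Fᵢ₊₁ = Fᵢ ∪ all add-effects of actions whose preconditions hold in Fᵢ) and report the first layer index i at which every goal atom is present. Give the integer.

F0 = init (7 atoms)
F1 = F0 ∪ {inpos(a,e), inpos(b,b), inpos(d,d), inpos(e,b), inpos(e,d), inpos(e,e), marked(b,e), marked(d,e), marked(e,a)}  (16 atoms)
goal ⊆ F1  ⇒  h_max = 1

1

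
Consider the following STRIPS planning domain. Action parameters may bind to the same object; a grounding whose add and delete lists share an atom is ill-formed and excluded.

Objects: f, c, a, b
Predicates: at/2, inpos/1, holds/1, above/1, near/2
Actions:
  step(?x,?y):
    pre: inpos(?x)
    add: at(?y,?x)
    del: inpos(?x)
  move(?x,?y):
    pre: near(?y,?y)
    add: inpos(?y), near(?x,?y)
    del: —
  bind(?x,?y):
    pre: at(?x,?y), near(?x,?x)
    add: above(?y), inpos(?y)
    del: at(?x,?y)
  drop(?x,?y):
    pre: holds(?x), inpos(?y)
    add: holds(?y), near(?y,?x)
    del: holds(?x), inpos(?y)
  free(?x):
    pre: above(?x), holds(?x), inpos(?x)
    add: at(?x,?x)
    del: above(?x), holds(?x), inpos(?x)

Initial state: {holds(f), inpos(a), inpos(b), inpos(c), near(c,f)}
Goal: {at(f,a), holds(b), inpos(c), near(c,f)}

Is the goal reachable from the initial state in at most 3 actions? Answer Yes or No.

1. step(a,f)  →  {at(f,a), holds(f), inpos(b), inpos(c), near(c,f)}
2. drop(f,b)  →  {at(f,a), holds(b), inpos(c), near(b,f), near(c,f)}
optimal plan length = 2; 2 ≤ 3

Yes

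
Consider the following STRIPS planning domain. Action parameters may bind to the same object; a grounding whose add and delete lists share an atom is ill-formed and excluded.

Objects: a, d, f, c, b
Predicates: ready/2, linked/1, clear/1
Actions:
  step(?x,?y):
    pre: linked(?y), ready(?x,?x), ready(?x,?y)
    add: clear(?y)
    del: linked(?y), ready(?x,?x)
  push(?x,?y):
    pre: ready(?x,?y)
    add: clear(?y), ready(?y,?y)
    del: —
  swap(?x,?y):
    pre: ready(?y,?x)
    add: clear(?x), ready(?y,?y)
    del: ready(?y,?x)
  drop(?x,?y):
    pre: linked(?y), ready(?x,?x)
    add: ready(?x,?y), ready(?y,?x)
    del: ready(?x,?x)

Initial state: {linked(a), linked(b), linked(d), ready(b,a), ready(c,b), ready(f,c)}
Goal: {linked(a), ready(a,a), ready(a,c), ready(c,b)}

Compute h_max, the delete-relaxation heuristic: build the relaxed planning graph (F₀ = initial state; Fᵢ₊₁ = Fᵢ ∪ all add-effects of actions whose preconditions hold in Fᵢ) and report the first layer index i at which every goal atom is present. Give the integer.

2

F0 = init (6 atoms)
F1 = F0 ∪ {clear(a), clear(b), clear(c), ready(a,a), ready(b,b), ready(c,c), ready(f,f)}  (13 atoms)
F2 = F1 ∪ {clear(f), ready(a,b), ready(a,c), ready(a,d), ready(a,f), ready(b,c), ready(b,d), ready(b,f), ready(c,a), ready(c,d), ready(d,a), ready(d,b), ready(d,c), ready(d,f), ready(f,a), ready(f,b), ready(f,d)}  (30 atoms)
goal ⊆ F2  ⇒  h_max = 2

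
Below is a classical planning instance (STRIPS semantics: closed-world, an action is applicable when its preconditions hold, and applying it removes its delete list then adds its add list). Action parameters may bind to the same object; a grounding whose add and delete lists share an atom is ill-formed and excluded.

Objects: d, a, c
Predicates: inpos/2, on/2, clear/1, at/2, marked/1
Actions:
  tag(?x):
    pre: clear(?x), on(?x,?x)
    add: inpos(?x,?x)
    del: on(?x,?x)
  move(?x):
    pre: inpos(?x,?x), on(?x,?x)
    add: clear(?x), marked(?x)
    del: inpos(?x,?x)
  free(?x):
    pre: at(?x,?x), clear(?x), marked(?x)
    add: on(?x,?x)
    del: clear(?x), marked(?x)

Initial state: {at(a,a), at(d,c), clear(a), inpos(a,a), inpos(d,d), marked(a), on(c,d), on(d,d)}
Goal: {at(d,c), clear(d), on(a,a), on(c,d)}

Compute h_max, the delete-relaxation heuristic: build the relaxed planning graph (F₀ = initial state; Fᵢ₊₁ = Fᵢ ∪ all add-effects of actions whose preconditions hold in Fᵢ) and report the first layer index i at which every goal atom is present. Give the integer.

1

F0 = init (8 atoms)
F1 = F0 ∪ {clear(d), marked(d), on(a,a)}  (11 atoms)
goal ⊆ F1  ⇒  h_max = 1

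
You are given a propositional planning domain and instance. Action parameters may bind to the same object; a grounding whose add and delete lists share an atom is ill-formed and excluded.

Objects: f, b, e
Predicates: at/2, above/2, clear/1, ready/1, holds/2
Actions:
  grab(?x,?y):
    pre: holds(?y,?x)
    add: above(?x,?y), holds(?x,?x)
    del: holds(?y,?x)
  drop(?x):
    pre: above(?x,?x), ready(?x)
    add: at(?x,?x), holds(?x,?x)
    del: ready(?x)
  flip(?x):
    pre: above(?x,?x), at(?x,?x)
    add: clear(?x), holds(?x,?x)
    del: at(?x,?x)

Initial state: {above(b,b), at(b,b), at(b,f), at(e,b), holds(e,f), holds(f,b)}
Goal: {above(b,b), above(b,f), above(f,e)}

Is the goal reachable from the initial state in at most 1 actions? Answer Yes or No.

1. grab(f,e)  →  {above(b,b), above(f,e), at(b,b), at(b,f), at(e,b), holds(f,b), holds(f,f)}
2. grab(b,f)  →  {above(b,b), above(b,f), above(f,e), at(b,b), at(b,f), at(e,b), holds(b,b), holds(f,f)}
optimal plan length = 2; 2 > 1

No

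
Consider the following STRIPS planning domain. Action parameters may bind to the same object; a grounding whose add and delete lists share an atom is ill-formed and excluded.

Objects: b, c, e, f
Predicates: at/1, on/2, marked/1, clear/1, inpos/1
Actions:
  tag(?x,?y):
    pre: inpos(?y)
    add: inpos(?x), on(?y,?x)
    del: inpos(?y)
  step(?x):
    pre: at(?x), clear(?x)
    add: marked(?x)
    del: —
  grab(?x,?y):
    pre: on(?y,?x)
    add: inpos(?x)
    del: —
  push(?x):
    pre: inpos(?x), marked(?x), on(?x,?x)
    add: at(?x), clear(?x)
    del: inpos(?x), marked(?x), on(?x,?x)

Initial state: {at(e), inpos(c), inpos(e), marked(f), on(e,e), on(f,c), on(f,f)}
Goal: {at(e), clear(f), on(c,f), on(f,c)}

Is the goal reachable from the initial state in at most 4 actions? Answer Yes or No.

1. tag(f,c)  →  {at(e), inpos(e), inpos(f), marked(f), on(c,f), on(e,e), on(f,c), on(f,f)}
2. push(f)  →  {at(e), at(f), clear(f), inpos(e), on(c,f), on(e,e), on(f,c)}
optimal plan length = 2; 2 ≤ 4

Yes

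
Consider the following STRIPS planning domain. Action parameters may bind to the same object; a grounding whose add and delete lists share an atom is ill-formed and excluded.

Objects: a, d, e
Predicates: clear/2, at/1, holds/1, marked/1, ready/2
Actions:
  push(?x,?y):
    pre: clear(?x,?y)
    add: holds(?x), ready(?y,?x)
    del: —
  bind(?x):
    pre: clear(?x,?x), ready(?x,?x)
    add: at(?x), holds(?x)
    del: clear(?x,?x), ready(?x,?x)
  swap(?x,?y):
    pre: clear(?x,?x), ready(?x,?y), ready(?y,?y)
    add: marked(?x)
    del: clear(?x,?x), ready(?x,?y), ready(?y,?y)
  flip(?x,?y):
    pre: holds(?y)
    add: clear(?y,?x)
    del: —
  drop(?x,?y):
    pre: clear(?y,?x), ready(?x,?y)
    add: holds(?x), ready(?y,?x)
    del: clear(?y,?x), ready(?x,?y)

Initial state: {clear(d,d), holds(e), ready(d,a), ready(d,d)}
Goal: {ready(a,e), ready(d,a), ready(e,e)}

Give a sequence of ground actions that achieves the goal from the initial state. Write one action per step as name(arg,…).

1. flip(a,e)  →  {clear(d,d), clear(e,a), holds(e), ready(d,a), ready(d,d)}
2. push(e,a)  →  {clear(d,d), clear(e,a), holds(e), ready(a,e), ready(d,a), ready(d,d)}
3. flip(e,e)  →  {clear(d,d), clear(e,a), clear(e,e), holds(e), ready(a,e), ready(d,a), ready(d,d)}
4. push(e,e)  →  {clear(d,d), clear(e,a), clear(e,e), holds(e), ready(a,e), ready(d,a), ready(d,d), ready(e,e)}

flip(a,e); push(e,a); flip(e,e); push(e,e)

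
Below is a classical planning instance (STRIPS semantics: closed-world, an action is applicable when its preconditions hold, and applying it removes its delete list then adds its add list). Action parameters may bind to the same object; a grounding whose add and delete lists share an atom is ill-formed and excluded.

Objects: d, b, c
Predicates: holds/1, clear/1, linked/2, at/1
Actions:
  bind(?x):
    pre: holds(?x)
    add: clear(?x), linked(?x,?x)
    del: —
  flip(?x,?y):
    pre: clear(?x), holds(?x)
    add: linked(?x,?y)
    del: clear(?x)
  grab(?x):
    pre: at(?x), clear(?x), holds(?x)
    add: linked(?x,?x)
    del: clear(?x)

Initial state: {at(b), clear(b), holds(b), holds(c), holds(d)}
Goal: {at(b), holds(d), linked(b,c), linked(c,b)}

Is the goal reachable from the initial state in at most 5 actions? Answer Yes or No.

1. bind(c)  →  {at(b), clear(b), clear(c), holds(b), holds(c), holds(d), linked(c,c)}
2. flip(b,c)  →  {at(b), clear(c), holds(b), holds(c), holds(d), linked(b,c), linked(c,c)}
3. flip(c,b)  →  {at(b), holds(b), holds(c), holds(d), linked(b,c), linked(c,b), linked(c,c)}
optimal plan length = 3; 3 ≤ 5

Yes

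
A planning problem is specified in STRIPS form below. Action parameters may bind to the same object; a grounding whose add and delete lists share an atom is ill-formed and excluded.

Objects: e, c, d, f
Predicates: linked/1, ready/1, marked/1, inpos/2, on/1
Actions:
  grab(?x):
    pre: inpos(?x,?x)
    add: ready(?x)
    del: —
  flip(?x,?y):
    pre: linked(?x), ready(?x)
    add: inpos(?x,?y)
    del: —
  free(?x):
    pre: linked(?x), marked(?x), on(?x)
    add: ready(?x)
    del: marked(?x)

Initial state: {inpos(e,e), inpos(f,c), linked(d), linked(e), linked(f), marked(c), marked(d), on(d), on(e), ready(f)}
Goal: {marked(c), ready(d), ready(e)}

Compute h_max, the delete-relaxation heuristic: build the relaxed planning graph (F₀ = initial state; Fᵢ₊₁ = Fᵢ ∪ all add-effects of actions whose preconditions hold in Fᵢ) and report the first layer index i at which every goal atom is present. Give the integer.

F0 = init (10 atoms)
F1 = F0 ∪ {inpos(f,d), inpos(f,e), inpos(f,f), ready(d), ready(e)}  (15 atoms)
goal ⊆ F1  ⇒  h_max = 1

1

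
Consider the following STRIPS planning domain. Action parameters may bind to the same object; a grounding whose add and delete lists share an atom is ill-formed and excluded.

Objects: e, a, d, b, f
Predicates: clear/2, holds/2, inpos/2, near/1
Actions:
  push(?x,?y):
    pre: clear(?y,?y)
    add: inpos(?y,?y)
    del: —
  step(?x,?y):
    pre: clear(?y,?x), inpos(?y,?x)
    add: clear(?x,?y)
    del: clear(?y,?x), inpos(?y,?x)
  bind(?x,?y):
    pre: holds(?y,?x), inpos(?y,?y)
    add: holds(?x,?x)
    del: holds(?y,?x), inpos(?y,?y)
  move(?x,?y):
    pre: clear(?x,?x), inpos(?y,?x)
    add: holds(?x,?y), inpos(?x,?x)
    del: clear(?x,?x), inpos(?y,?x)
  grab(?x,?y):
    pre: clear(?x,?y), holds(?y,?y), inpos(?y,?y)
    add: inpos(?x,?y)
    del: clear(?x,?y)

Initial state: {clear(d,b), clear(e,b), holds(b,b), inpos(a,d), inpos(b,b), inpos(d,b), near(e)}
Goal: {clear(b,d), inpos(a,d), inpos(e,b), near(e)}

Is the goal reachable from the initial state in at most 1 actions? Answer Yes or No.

No

1. step(b,d)  →  {clear(b,d), clear(e,b), holds(b,b), inpos(a,d), inpos(b,b), near(e)}
2. grab(e,b)  →  {clear(b,d), holds(b,b), inpos(a,d), inpos(b,b), inpos(e,b), near(e)}
optimal plan length = 2; 2 > 1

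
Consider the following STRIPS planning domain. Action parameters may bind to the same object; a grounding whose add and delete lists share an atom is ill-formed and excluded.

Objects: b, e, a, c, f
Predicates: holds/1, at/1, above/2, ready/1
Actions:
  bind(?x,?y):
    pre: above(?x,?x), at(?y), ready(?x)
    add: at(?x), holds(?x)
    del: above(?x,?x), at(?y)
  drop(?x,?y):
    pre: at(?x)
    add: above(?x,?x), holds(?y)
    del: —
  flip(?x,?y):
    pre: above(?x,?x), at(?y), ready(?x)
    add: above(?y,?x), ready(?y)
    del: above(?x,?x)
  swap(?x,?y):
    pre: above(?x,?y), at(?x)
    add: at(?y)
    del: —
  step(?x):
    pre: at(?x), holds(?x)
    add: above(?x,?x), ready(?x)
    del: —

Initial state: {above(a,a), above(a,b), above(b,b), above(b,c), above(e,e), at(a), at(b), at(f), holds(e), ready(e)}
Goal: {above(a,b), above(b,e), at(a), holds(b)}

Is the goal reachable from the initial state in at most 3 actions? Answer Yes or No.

Yes

1. drop(b,b)  →  {above(a,a), above(a,b), above(b,b), above(b,c), above(e,e), at(a), at(b), at(f), holds(b), holds(e), ready(e)}
2. flip(e,b)  →  {above(a,a), above(a,b), above(b,b), above(b,c), above(b,e), at(a), at(b), at(f), holds(b), holds(e), ready(b), ready(e)}
optimal plan length = 2; 2 ≤ 3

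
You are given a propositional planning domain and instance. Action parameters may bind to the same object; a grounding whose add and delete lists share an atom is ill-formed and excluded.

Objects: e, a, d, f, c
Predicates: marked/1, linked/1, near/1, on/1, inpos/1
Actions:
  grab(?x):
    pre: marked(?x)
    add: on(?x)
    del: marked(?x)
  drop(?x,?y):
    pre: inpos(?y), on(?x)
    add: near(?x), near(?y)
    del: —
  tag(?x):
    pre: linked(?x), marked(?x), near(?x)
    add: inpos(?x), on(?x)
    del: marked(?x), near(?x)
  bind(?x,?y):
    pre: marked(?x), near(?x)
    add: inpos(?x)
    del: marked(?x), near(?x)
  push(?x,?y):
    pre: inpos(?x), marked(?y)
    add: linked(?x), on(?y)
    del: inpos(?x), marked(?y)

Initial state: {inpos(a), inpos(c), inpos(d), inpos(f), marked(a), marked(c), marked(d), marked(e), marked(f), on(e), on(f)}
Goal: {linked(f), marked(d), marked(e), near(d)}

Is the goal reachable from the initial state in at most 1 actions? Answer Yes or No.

No

1. drop(e,d)  →  {inpos(a), inpos(c), inpos(d), inpos(f), marked(a), marked(c), marked(d), marked(e), marked(f), near(d), near(e), on(e), on(f)}
2. push(f,a)  →  {inpos(a), inpos(c), inpos(d), linked(f), marked(c), marked(d), marked(e), marked(f), near(d), near(e), on(a), on(e), on(f)}
optimal plan length = 2; 2 > 1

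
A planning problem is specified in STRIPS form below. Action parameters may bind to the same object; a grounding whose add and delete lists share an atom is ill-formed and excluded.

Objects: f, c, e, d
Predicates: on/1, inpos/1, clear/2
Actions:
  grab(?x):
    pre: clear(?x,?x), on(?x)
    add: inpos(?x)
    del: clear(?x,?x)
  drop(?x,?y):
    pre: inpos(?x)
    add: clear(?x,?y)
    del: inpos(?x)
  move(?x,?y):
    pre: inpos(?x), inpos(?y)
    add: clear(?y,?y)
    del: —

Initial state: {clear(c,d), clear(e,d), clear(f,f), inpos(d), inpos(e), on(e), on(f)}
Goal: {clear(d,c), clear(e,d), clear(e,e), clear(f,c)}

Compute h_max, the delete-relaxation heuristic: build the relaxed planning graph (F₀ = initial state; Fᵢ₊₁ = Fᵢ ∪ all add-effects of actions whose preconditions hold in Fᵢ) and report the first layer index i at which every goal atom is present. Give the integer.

2

F0 = init (7 atoms)
F1 = F0 ∪ {clear(d,c), clear(d,d), clear(d,e), clear(d,f), clear(e,c), clear(e,e), clear(e,f), inpos(f)}  (15 atoms)
F2 = F1 ∪ {clear(f,c), clear(f,d), clear(f,e)}  (18 atoms)
goal ⊆ F2  ⇒  h_max = 2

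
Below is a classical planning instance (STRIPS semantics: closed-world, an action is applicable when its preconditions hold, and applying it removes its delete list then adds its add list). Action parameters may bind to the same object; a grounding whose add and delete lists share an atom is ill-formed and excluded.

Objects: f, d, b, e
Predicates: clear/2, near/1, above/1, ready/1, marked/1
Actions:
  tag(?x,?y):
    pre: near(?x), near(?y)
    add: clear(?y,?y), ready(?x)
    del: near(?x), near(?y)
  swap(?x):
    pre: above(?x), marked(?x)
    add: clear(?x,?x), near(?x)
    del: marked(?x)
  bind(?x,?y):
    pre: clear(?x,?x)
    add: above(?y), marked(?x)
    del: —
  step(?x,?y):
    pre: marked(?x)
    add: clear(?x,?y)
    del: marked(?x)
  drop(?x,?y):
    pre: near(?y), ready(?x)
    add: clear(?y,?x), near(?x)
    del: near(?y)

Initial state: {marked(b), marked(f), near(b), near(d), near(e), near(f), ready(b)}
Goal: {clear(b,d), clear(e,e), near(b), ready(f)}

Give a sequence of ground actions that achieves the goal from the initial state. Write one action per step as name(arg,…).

tag(f,e); step(b,d)

1. tag(f,e)  →  {clear(e,e), marked(b), marked(f), near(b), near(d), ready(b), ready(f)}
2. step(b,d)  →  {clear(b,d), clear(e,e), marked(f), near(b), near(d), ready(b), ready(f)}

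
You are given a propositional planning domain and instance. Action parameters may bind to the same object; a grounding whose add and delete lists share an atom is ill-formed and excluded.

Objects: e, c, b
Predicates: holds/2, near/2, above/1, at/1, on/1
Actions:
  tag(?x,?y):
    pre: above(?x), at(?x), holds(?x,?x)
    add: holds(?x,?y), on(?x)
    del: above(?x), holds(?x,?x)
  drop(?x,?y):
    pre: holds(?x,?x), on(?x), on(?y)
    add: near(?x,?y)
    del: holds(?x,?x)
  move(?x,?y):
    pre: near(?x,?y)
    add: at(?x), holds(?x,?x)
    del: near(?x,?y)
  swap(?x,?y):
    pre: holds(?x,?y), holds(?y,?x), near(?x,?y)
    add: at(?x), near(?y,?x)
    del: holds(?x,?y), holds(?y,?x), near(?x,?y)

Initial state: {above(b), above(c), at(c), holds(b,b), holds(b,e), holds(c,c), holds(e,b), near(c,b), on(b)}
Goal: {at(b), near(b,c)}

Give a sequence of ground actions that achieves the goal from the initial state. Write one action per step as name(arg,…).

tag(c,e); drop(b,c); move(b,c); drop(b,c)

1. tag(c,e)  →  {above(b), at(c), holds(b,b), holds(b,e), holds(c,e), holds(e,b), near(c,b), on(b), on(c)}
2. drop(b,c)  →  {above(b), at(c), holds(b,e), holds(c,e), holds(e,b), near(b,c), near(c,b), on(b), on(c)}
3. move(b,c)  →  {above(b), at(b), at(c), holds(b,b), holds(b,e), holds(c,e), holds(e,b), near(c,b), on(b), on(c)}
4. drop(b,c)  →  {above(b), at(b), at(c), holds(b,e), holds(c,e), holds(e,b), near(b,c), near(c,b), on(b), on(c)}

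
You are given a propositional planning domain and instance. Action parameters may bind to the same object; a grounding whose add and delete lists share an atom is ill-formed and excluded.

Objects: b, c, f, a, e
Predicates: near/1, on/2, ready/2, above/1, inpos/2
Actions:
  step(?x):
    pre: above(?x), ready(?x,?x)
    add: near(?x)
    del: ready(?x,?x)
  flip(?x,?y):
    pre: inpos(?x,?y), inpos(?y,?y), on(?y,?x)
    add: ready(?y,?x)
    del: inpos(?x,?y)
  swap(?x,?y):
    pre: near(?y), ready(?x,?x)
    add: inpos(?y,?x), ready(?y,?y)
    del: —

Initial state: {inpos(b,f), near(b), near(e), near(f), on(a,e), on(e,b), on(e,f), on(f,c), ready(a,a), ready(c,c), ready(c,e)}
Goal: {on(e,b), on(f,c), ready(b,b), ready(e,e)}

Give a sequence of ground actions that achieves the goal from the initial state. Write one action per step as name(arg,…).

swap(c,b); swap(b,e)

1. swap(c,b)  →  {inpos(b,c), inpos(b,f), near(b), near(e), near(f), on(a,e), on(e,b), on(e,f), on(f,c), ready(a,a), ready(b,b), ready(c,c), ready(c,e)}
2. swap(b,e)  →  {inpos(b,c), inpos(b,f), inpos(e,b), near(b), near(e), near(f), on(a,e), on(e,b), on(e,f), on(f,c), ready(a,a), ready(b,b), ready(c,c), ready(c,e), ready(e,e)}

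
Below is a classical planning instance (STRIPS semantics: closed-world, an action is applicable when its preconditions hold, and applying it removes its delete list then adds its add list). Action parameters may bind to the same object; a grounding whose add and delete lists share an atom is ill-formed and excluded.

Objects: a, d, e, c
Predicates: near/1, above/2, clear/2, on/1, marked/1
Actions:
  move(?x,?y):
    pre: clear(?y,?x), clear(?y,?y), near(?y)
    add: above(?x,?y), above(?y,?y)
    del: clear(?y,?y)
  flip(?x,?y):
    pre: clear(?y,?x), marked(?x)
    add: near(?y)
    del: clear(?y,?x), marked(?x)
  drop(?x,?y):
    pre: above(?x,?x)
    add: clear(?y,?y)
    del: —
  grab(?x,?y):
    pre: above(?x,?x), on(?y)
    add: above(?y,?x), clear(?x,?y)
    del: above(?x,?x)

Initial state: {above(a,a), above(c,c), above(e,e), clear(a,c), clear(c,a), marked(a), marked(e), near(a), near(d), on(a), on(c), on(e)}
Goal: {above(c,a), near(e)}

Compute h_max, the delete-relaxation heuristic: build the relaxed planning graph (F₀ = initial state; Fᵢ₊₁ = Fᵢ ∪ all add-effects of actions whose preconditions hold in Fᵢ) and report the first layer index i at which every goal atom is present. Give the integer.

2

F0 = init (12 atoms)
F1 = F0 ∪ {above(a,c), above(a,e), above(c,a), above(c,e), above(e,a), above(e,c), clear(a,a), clear(a,e), clear(c,c), clear(c,e), clear(d,d), clear(e,a), clear(e,c), clear(e,e), near(c)}  (27 atoms)
F2 = F1 ∪ {above(d,d), near(e)}  (29 atoms)
goal ⊆ F2  ⇒  h_max = 2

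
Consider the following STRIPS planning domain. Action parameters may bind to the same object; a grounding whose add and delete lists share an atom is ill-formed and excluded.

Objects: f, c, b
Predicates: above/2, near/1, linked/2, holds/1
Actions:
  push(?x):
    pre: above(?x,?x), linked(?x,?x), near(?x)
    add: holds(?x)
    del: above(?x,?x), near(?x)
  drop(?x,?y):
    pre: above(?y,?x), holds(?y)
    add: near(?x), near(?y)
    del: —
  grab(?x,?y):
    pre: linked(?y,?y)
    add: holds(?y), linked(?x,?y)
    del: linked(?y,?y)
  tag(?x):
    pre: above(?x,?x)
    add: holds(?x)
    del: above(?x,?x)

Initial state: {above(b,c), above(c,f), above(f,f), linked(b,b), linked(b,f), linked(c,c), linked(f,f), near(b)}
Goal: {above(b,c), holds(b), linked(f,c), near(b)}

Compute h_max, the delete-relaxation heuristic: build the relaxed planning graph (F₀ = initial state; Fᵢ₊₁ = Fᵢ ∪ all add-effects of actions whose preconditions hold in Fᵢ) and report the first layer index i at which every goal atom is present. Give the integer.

F0 = init (8 atoms)
F1 = F0 ∪ {holds(b), holds(c), holds(f), linked(b,c), linked(c,b), linked(c,f), linked(f,b), linked(f,c)}  (16 atoms)
goal ⊆ F1  ⇒  h_max = 1

1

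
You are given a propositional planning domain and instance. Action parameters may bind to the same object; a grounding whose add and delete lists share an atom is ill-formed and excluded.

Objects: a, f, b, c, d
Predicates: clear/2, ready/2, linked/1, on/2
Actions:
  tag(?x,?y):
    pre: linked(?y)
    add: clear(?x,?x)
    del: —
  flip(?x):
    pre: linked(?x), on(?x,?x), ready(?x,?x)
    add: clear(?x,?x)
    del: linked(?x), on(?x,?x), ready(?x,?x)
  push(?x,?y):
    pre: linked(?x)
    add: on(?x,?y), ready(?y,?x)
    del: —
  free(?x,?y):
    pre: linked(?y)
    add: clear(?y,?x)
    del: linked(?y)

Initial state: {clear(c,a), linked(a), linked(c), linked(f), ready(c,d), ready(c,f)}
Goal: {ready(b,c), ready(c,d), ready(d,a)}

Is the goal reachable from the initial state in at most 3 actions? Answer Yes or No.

1. push(a,d)  →  {clear(c,a), linked(a), linked(c), linked(f), on(a,d), ready(c,d), ready(c,f), ready(d,a)}
2. push(c,b)  →  {clear(c,a), linked(a), linked(c), linked(f), on(a,d), on(c,b), ready(b,c), ready(c,d), ready(c,f), ready(d,a)}
optimal plan length = 2; 2 ≤ 3

Yes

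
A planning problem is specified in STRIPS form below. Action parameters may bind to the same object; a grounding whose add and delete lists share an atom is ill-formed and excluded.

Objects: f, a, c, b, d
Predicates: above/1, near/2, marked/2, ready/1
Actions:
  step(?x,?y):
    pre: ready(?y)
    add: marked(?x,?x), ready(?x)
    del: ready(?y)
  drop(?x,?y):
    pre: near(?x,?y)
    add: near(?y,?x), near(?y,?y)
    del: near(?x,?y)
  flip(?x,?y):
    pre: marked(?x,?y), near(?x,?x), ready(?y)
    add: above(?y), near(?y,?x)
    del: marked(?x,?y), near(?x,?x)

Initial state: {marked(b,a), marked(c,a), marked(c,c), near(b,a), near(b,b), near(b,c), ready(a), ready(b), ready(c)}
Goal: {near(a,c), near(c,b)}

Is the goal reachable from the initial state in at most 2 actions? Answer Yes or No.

Yes

1. drop(b,c)  →  {marked(b,a), marked(c,a), marked(c,c), near(b,a), near(b,b), near(c,b), near(c,c), ready(a), ready(b), ready(c)}
2. flip(c,a)  →  {above(a), marked(b,a), marked(c,c), near(a,c), near(b,a), near(b,b), near(c,b), ready(a), ready(b), ready(c)}
optimal plan length = 2; 2 ≤ 2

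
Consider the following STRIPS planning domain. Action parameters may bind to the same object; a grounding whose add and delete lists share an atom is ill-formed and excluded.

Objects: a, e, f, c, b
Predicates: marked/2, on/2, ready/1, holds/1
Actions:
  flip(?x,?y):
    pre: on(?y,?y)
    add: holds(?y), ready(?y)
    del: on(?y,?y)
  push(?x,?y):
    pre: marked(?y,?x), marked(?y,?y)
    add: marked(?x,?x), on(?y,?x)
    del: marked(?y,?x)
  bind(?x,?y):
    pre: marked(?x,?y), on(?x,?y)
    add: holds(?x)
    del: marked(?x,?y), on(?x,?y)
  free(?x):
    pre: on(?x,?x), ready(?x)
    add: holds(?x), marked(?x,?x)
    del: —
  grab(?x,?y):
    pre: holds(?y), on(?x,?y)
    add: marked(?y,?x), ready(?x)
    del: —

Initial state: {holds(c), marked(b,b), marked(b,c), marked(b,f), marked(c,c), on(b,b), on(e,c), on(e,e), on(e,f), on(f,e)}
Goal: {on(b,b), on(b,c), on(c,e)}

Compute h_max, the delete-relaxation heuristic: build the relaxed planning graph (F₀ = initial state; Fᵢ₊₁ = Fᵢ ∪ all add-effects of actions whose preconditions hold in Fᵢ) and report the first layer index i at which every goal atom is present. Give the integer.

2

F0 = init (10 atoms)
F1 = F0 ∪ {holds(b), holds(e), marked(c,e), marked(f,f), on(b,c), on(b,f), ready(b), ready(e)}  (18 atoms)
F2 = F1 ∪ {marked(c,b), marked(e,e), marked(e,f), on(c,e), ready(f)}  (23 atoms)
goal ⊆ F2  ⇒  h_max = 2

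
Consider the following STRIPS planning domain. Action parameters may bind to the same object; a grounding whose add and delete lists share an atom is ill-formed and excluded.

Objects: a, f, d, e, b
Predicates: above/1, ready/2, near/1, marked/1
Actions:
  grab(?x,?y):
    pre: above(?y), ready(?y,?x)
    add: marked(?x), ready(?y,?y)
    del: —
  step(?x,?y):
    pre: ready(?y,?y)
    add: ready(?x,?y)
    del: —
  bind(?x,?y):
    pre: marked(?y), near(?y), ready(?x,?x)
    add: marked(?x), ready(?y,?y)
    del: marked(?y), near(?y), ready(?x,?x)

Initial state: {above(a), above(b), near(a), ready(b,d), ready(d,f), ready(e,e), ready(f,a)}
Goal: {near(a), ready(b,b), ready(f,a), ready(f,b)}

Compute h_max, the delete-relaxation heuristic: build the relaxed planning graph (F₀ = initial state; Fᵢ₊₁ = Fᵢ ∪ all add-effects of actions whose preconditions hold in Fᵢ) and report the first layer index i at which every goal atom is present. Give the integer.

F0 = init (7 atoms)
F1 = F0 ∪ {marked(d), ready(a,e), ready(b,b), ready(b,e), ready(d,e), ready(f,e)}  (13 atoms)
F2 = F1 ∪ {marked(b), marked(e), ready(a,a), ready(a,b), ready(d,b), ready(e,b), ready(f,b)}  (20 atoms)
goal ⊆ F2  ⇒  h_max = 2

2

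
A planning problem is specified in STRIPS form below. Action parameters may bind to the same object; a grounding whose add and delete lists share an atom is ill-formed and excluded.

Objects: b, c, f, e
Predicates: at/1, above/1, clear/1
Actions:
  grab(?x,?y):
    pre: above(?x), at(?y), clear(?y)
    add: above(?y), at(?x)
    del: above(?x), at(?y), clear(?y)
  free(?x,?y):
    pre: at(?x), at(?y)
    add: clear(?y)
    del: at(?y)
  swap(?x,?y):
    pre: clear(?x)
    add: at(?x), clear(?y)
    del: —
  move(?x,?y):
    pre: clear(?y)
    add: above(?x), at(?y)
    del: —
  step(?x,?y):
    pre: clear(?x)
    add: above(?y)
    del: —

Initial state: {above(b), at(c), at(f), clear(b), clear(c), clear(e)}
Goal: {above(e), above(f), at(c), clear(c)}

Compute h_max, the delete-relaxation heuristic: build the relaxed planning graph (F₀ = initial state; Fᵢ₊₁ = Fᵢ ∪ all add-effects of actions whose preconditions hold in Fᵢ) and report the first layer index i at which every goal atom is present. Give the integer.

1

F0 = init (6 atoms)
F1 = F0 ∪ {above(c), above(e), above(f), at(b), at(e), clear(f)}  (12 atoms)
goal ⊆ F1  ⇒  h_max = 1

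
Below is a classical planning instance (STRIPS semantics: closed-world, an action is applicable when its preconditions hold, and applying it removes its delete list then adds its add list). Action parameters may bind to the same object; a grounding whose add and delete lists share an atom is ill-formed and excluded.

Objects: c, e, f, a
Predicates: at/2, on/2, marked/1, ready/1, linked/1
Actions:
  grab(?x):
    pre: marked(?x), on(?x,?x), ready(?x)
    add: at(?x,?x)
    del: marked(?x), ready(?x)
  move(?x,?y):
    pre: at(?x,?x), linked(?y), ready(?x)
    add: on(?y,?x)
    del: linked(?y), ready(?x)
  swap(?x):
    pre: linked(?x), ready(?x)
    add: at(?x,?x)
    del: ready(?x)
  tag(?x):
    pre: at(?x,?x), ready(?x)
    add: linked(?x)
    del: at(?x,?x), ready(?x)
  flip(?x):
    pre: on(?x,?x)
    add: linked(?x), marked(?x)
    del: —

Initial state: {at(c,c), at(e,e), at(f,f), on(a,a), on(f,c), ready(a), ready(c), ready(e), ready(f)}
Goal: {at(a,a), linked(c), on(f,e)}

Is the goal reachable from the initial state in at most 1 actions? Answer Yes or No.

No

1. tag(c)  →  {at(e,e), at(f,f), linked(c), on(a,a), on(f,c), ready(a), ready(e), ready(f)}
2. tag(f)  →  {at(e,e), linked(c), linked(f), on(a,a), on(f,c), ready(a), ready(e)}
3. move(e,f)  →  {at(e,e), linked(c), on(a,a), on(f,c), on(f,e), ready(a)}
4. flip(a)  →  {at(e,e), linked(a), linked(c), marked(a), on(a,a), on(f,c), on(f,e), ready(a)}
5. grab(a)  →  {at(a,a), at(e,e), linked(a), linked(c), on(a,a), on(f,c), on(f,e)}
optimal plan length = 5; 5 > 1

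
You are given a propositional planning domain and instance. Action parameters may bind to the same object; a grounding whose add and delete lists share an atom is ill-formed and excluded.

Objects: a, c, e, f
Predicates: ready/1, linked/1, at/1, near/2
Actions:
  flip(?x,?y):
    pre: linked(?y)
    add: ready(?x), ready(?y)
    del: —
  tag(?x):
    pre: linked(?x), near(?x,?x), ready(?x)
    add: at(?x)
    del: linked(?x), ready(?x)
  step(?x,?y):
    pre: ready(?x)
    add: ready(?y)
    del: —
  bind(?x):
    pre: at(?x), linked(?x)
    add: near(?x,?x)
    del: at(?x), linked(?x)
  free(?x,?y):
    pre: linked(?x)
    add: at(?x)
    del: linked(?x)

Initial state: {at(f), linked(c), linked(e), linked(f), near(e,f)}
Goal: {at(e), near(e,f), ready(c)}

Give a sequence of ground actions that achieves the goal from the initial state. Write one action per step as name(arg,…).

flip(a,c); free(e,a)

1. flip(a,c)  →  {at(f), linked(c), linked(e), linked(f), near(e,f), ready(a), ready(c)}
2. free(e,a)  →  {at(e), at(f), linked(c), linked(f), near(e,f), ready(a), ready(c)}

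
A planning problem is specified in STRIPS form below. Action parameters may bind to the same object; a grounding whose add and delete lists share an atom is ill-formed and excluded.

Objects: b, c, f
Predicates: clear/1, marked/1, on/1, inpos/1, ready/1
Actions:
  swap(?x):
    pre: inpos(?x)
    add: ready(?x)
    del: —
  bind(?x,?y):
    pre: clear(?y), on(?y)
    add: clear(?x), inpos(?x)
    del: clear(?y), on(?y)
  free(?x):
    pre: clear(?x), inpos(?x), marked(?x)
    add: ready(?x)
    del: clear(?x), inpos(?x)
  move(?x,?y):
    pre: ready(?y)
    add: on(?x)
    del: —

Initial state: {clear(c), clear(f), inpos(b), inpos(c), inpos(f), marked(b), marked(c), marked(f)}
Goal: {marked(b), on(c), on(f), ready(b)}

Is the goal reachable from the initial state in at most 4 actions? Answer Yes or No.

Yes

1. swap(b)  →  {clear(c), clear(f), inpos(b), inpos(c), inpos(f), marked(b), marked(c), marked(f), ready(b)}
2. move(c,b)  →  {clear(c), clear(f), inpos(b), inpos(c), inpos(f), marked(b), marked(c), marked(f), on(c), ready(b)}
3. move(f,b)  →  {clear(c), clear(f), inpos(b), inpos(c), inpos(f), marked(b), marked(c), marked(f), on(c), on(f), ready(b)}
optimal plan length = 3; 3 ≤ 4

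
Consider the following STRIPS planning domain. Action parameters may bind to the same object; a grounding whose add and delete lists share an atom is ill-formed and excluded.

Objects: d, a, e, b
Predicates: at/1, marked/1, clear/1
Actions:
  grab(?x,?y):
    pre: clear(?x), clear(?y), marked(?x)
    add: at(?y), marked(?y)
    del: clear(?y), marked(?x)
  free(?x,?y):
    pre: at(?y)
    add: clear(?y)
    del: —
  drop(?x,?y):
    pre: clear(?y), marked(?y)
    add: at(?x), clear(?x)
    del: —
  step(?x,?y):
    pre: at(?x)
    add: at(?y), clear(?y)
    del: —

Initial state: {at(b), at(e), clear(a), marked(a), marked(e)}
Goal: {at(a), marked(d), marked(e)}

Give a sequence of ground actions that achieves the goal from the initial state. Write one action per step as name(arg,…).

drop(d,a); grab(a,d); step(d,a)

1. drop(d,a)  →  {at(b), at(d), at(e), clear(a), clear(d), marked(a), marked(e)}
2. grab(a,d)  →  {at(b), at(d), at(e), clear(a), marked(d), marked(e)}
3. step(d,a)  →  {at(a), at(b), at(d), at(e), clear(a), marked(d), marked(e)}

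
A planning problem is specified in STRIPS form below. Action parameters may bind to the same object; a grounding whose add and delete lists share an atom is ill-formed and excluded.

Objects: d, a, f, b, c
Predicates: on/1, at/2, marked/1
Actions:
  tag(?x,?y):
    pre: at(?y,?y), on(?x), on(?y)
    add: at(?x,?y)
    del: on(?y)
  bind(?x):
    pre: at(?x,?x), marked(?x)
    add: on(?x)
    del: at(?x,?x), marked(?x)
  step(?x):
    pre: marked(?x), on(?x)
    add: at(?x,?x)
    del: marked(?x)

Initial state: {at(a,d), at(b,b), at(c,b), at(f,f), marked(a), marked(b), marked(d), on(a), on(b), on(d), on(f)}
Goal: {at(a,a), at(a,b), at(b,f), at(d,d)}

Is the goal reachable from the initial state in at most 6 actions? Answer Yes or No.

Yes

1. tag(b,f)  →  {at(a,d), at(b,b), at(b,f), at(c,b), at(f,f), marked(a), marked(b), marked(d), on(a), on(b), on(d)}
2. tag(a,b)  →  {at(a,b), at(a,d), at(b,b), at(b,f), at(c,b), at(f,f), marked(a), marked(b), marked(d), on(a), on(d)}
3. step(d)  →  {at(a,b), at(a,d), at(b,b), at(b,f), at(c,b), at(d,d), at(f,f), marked(a), marked(b), on(a), on(d)}
4. step(a)  →  {at(a,a), at(a,b), at(a,d), at(b,b), at(b,f), at(c,b), at(d,d), at(f,f), marked(b), on(a), on(d)}
optimal plan length = 4; 4 ≤ 6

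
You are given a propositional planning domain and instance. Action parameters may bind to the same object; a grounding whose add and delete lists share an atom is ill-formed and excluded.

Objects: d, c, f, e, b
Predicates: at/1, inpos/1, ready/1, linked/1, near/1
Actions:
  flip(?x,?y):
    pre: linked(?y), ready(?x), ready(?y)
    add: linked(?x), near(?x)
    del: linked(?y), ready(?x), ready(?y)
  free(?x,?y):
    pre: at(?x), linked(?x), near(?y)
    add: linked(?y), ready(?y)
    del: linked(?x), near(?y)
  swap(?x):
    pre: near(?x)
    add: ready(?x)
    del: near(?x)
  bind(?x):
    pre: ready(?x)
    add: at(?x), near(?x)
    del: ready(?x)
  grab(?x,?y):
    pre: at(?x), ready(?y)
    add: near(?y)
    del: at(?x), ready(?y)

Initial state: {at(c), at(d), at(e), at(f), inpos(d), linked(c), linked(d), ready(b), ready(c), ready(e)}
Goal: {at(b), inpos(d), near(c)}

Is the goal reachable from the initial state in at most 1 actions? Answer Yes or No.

No

1. bind(c)  →  {at(c), at(d), at(e), at(f), inpos(d), linked(c), linked(d), near(c), ready(b), ready(e)}
2. bind(b)  →  {at(b), at(c), at(d), at(e), at(f), inpos(d), linked(c), linked(d), near(b), near(c), ready(e)}
optimal plan length = 2; 2 > 1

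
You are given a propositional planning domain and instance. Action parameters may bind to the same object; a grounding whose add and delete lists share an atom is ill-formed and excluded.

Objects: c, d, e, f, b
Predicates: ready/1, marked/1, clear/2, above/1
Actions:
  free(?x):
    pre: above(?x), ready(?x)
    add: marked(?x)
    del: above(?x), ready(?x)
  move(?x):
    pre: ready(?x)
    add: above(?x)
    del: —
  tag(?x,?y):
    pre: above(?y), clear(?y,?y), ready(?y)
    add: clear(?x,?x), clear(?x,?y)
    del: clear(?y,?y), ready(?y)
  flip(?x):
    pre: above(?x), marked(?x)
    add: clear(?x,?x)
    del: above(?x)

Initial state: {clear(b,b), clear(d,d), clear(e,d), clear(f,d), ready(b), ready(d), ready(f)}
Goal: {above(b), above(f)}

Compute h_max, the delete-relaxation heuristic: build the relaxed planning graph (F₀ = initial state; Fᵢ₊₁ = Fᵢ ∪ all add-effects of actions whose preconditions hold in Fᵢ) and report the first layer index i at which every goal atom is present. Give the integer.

1

F0 = init (7 atoms)
F1 = F0 ∪ {above(b), above(d), above(f)}  (10 atoms)
goal ⊆ F1  ⇒  h_max = 1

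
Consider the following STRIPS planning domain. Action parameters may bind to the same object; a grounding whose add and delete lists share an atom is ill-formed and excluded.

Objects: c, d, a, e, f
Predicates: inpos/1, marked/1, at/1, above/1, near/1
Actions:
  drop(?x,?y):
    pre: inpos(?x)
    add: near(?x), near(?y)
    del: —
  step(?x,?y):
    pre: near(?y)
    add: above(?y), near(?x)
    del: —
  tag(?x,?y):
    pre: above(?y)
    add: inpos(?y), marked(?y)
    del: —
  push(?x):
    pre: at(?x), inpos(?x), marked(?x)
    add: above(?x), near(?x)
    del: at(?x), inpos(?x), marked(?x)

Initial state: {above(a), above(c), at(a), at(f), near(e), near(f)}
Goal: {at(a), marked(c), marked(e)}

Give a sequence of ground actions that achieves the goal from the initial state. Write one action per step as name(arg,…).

step(c,e); tag(c,c); tag(c,e)

1. step(c,e)  →  {above(a), above(c), above(e), at(a), at(f), near(c), near(e), near(f)}
2. tag(c,c)  →  {above(a), above(c), above(e), at(a), at(f), inpos(c), marked(c), near(c), near(e), near(f)}
3. tag(c,e)  →  {above(a), above(c), above(e), at(a), at(f), inpos(c), inpos(e), marked(c), marked(e), near(c), near(e), near(f)}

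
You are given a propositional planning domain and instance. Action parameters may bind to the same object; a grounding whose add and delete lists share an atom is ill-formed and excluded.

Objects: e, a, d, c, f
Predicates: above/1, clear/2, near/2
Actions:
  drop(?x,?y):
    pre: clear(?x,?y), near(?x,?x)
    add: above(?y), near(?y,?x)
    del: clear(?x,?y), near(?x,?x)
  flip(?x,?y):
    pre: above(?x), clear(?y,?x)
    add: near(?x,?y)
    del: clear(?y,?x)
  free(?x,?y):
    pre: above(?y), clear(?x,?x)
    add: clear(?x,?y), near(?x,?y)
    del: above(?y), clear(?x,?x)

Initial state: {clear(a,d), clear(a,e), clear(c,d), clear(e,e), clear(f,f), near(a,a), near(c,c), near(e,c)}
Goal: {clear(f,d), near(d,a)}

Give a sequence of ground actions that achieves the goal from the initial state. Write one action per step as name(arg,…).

drop(a,d); free(f,d)

1. drop(a,d)  →  {above(d), clear(a,e), clear(c,d), clear(e,e), clear(f,f), near(c,c), near(d,a), near(e,c)}
2. free(f,d)  →  {clear(a,e), clear(c,d), clear(e,e), clear(f,d), near(c,c), near(d,a), near(e,c), near(f,d)}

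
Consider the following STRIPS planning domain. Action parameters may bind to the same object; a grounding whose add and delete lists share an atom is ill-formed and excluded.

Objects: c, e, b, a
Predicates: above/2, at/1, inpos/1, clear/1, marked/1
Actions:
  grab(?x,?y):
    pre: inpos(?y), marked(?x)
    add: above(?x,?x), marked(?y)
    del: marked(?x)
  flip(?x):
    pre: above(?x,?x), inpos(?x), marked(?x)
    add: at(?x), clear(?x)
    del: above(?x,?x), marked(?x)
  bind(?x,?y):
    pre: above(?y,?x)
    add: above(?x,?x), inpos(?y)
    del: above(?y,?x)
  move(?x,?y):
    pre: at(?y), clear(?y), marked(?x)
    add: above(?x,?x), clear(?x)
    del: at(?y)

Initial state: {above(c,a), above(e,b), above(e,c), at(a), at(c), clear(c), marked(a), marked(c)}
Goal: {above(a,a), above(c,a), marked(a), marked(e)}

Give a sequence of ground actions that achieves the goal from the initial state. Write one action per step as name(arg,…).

bind(c,e); grab(c,e); move(a,c)

1. bind(c,e)  →  {above(c,a), above(c,c), above(e,b), at(a), at(c), clear(c), inpos(e), marked(a), marked(c)}
2. grab(c,e)  →  {above(c,a), above(c,c), above(e,b), at(a), at(c), clear(c), inpos(e), marked(a), marked(e)}
3. move(a,c)  →  {above(a,a), above(c,a), above(c,c), above(e,b), at(a), clear(a), clear(c), inpos(e), marked(a), marked(e)}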